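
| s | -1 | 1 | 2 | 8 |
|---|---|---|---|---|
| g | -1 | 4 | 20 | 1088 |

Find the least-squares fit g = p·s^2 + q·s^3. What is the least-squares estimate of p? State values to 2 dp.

p = 1.08

Normal-equation sums: Σs^2·s^2 = 4114, Σs^2·s^3 = 32800, Σs^3·s^3 = 262210.
Moment sums: Σs^2·g = 69715, Σs^3·g = 557221.
So AᵀA·[p, q]ᵀ = Aᵀg: [[4114, 32800]; [32800, 262210]]·[p, q]ᵀ = [69715, 557221]ᵀ.
det = 4114·262210 − 32800² = 2891940.
p = (69715·262210 − 32800·557221)/2891940 = 104045/96398; q = (4114·557221 − 32800·69715)/2891940 = 959199/481990.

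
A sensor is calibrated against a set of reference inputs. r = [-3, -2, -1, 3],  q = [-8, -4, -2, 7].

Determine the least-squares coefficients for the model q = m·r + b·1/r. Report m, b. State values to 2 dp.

Entries of XᵀX: Σr·r = 23, Σr·1/r = 4, Σ1/r·1/r = 53/36.
For Xᵀq: Σr·q = 55, Σ1/r·q = 9.
Determinant 23·(53/36) − 4² = 643/36.
m = (55·(53/36) − 4·9)/(643/36) = 1619/643; b = (23·9 − 4·55)/(643/36) = -468/643.

m = 2.52, b = -0.73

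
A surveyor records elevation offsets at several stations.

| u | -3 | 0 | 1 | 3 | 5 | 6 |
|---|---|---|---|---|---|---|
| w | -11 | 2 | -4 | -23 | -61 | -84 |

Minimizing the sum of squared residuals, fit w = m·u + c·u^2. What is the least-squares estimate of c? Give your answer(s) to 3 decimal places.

Setting ∂/∂m … = 0 gives: 80·m + 342·c = -849;  342·m + 2084·c = -4859.
(Σu·u = 80, Σu·u^2 = 342, Σu^2·u^2 = 2084, Σu·w = -849, Σu^2·w = -4859.)
Δ = 80·2084 − 342² = 49756.
m = ((-849)·2084 − 342·(-4859))/49756 = -53769/24878; c = (80·(-4859) − 342·(-849))/49756 = -49181/24878.

c = -1.977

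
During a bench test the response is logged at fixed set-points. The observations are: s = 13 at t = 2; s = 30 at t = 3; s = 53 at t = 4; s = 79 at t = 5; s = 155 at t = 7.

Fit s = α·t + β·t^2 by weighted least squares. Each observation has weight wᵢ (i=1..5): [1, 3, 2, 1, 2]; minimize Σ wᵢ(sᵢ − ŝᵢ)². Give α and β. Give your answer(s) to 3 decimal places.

α = 0.887, β = 3.035

Sums needed: Σwᵢ·t·t = 186, Σwᵢ·t·t^2 = 1028, Σwᵢ·t^2·t^2 = 6198.
Moment sums: Σwᵢ·t·s = 3285, Σwᵢ·t^2·s = 19723.
So AᵀWA·[α, β]ᵀ = AᵀWs: [[186, 1028]; [1028, 6198]]·[α, β]ᵀ = [3285, 19723]ᵀ.
Eliminating β: 6198·(row 1) − 1028·(row 2) gives 96044·α = 6198·3285 − 1028·19723 = 85186, so α = 42593/48022.
Then β = (19723 − 1028·(42593/48022))/6198 = 145749/48022.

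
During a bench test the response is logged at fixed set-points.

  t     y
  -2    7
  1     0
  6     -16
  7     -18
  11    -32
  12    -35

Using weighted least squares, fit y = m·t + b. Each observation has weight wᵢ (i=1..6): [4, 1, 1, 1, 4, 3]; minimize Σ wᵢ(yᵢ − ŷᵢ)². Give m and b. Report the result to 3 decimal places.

The normal equations are: 1018·m + 86·b = -2946;  86·m + 14·b = -239.
(Σwᵢ·t·t = 1018, Σwᵢ·t = 86, Σwᵢ·1 = 14, Σwᵢ·t·y = -2946, Σwᵢ·y = -239.)
Determinant 1018·14 − 86² = 6856.
m = ((-2946)·14 − 86·(-239))/6856 = -10345/3428; b = (1018·(-239) − 86·(-2946))/6856 = 5027/3428.

m = -3.018, b = 1.466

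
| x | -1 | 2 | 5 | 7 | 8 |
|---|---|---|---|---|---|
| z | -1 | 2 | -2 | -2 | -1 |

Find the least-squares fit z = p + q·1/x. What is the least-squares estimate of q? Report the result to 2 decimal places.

Setting ∂/∂p … = 0 gives: 5·p + (-9/280)·q = -4;  (-9/280)·p + (103961/78400)·q = 333/280.
Eliminating q: (103961/78400)·(row 1) − (-9/280)·(row 2) gives (129931/19600)·p = (103961/78400)·(-4) − (-9/280)·(333/280) = -412847/78400, so p = -412847/519724.
Then q = ((333/280) − (-9/280)·(-412847/519724))/(103961/78400) = 114030/129931.

q = 0.88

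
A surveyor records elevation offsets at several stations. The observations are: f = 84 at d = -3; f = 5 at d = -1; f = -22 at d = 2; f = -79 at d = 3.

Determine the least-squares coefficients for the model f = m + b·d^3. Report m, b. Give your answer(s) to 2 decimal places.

Entries of MᵀM: Σ1 = 4, Σd^3 = 7, Σd^3·d^3 = 1523.
Moment sums: Σf = -12, Σd^3·f = -4582.
Eliminating b: 1523·(row 1) − 7·(row 2) gives 6043·m = 1523·(-12) − 7·(-4582) = 13798, so m = 13798/6043.
Then b = ((-4582) − 7·(13798/6043))/1523 = -18244/6043.

m = 2.28, b = -3.02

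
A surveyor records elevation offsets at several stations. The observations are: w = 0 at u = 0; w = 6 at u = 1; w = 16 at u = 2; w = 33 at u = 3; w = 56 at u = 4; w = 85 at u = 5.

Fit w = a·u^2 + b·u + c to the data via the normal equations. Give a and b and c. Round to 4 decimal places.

a = 2.9821, b = 2.0036, c = 0.3214

Normal-equation sums: Σu^2·u^2 = 979, Σu^2·u = 225, Σu^2 = 55, Σu·u = 55, Σu = 15, Σ1 = 6.
For Aᵀw: Σu^2·w = 3388, Σu·w = 786, Σw = 196.
So AᵀA·[a, b, c]ᵀ = Aᵀw: [[979, 225, 55]; [225, 55, 15]; [55, 15, 6]]·[a, b, c]ᵀ = [3388, 786, 196]ᵀ.
Inverting the 3×3 Gram matrix, [a, b, c]ᵀ = [167/56, 561/280, 9/28]ᵀ.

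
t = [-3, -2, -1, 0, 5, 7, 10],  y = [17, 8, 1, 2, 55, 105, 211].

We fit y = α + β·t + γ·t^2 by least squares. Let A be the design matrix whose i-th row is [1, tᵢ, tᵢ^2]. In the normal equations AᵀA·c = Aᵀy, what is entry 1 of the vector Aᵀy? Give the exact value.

Entry 1 ↔ basis 1, so (Aᵀy)_{1} = Σᵢ yᵢ = (1)·(17) + (1)·(8) + (1)·(1) + (1)·(2) + (1)·(55) + (1)·(105) + (1)·(211) = 399.

399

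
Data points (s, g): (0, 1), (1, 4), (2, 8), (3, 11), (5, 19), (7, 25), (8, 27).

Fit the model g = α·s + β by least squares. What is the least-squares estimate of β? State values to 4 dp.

Normal-equation sums: Σs·s = 152, Σs = 26, Σ1 = 7.
Moment sums: Σs·g = 539, Σg = 95.
Δ = 152·7 − 26² = 388.
α = (539·7 − 26·95)/388 = 1303/388; β = (152·95 − 26·539)/388 = 213/194.

β = 1.0979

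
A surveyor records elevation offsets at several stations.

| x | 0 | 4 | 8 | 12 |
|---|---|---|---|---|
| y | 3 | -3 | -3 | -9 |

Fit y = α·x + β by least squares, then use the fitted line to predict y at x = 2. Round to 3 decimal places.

ŷ = 0.600

Setting ∂/∂α … = 0 gives: 224·α + 24·β = -144;  24·α + 4·β = -12.
Eliminating β: 4·(row 1) − 24·(row 2) gives 320·α = 4·(-144) − 24·(-12) = -288, so α = -9/10.
Then β = ((-12) − 24·(-9/10))/4 = 12/5.
At x = 2: ŷ = (-9/10)·(2) + (12/5)·(1) = 3/5.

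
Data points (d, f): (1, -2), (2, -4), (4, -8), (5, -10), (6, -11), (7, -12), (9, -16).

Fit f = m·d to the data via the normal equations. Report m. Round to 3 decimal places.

m = -1.821

With design matrix A, AᵀA = [[212]] and Aᵀf = [-386]ᵀ.
m = (-386)/212 = -1.82075.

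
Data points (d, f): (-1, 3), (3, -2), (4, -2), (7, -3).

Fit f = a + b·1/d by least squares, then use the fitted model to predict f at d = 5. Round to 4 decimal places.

Entries of AᵀA: Σ1 = 4, Σ1/d = -23/84, Σ1/d·1/d = 8425/7056.
And Σf = -4, Σ1/d·f = -193/42.
Δ = 4·(8425/7056) − (-23/84)² = 11057/2352.
a = ((-4)·(8425/7056) − (-23/84)·(-193/42))/(11057/2352) = -42578/33171; b = (4·(-193/42) − (-23/84)·(-4))/(11057/2352) = -45808/11057.
At d = 5: f̂ = (-42578/33171)·(1) + (-45808/11057)·(1/5) = -350314/165855.

f̂ = -2.1122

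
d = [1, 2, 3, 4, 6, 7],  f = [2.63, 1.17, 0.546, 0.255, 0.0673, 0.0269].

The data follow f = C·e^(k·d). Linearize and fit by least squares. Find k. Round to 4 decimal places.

Let Y = ln f. Fitting Y = k·d + ln C by least squares:
Sums: Σd = 23.0000, Σ(d)² = 115.0000, Σln f = -7.1619, Σd·ln f = -47.5014.
Normal system: [[115.0000, 23.0000]; [23.0000, 6]]·[k, ln C]ᵀ = [-47.5014, -7.1619]ᵀ.
Δ = 115.0000·6 − (23.0000)² = 161.0000; k = (-47.5014·6 − 23.0000·-7.1619)/161.0000 = -0.74711, ln C = (115.0000·-7.1619 − 23.0000·-47.5014)/161.0000 = 1.67029.

k = -0.7471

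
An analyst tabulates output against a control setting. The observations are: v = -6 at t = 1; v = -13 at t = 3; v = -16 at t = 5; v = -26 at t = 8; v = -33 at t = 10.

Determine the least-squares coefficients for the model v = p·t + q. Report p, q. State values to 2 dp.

p = -2.92, q = -3.03

Normal-equation sums: Σt·t = 199, Σt = 27, Σ1 = 5.
For Aᵀv: Σt·v = -663, Σv = -94.
Normal equations: [[199, 27]; [27, 5]]·[p, q]ᵀ = [-663, -94]ᵀ.
Eliminating q: 5·(row 1) − 27·(row 2) gives 266·p = 5·(-663) − 27·(-94) = -777, so p = -111/38.
Then q = ((-94) − 27·(-111/38))/5 = -115/38.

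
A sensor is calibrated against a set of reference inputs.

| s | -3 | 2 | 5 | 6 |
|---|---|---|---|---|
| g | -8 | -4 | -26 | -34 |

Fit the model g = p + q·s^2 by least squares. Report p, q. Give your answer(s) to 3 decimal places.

p = -0.042, q = -0.971

Sums needed: Σ1 = 4, Σs^2 = 74, Σs^2·s^2 = 2018.
And Σg = -72, Σs^2·g = -1962.
So XᵀX·[p, q]ᵀ = Xᵀg: [[4, 74]; [74, 2018]]·[p, q]ᵀ = [-72, -1962]ᵀ.
Δ = 4·2018 − 74² = 2596.
p = ((-72)·2018 − 74·(-1962))/2596 = -27/649; q = (4·(-1962) − 74·(-72))/2596 = -630/649.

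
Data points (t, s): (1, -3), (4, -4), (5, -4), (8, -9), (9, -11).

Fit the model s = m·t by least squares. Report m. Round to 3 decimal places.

Entries of MᵀM: Σt·t = 187.
And Σt·s = -210.
Normal equations: [[187]]·[m]ᵀ = [-210]ᵀ.
Hence m = -210 / 187 ≈ -1.12299.

m = -1.123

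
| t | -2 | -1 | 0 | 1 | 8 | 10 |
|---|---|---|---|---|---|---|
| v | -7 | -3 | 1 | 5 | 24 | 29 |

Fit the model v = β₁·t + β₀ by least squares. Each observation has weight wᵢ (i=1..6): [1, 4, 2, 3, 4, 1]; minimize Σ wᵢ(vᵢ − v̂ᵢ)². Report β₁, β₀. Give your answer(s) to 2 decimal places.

With design matrix X, XᵀWX = [[367, 39]; [39, 15]] and XᵀWv = [1099, 123]ᵀ.
Δ = 367·15 − 39² = 3984.
β₁ = (1099·15 − 39·123)/3984 = 487/166; β₀ = (367·123 − 39·1099)/3984 = 95/166.

β₁ = 2.93, β₀ = 0.57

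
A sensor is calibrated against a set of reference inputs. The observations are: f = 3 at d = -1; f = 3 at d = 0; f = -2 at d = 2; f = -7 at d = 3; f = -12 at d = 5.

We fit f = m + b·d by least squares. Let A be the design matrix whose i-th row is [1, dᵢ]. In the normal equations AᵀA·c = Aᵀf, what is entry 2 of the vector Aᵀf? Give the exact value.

Entry 2 ↔ basis d, so (Aᵀf)_{2} = Σᵢ (d)·fᵢ = (-1)·(3) + (0)·(3) + (2)·(-2) + (3)·(-7) + (5)·(-12) = -88.

-88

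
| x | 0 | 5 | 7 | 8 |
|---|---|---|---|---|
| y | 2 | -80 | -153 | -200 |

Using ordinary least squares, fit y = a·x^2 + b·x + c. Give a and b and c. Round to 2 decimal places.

From the data, Σx^2·x^2 = 7122, Σx^2·x = 980, Σx^2 = 138, Σx·x = 138, Σx = 20, Σ1 = 4.
For Aᵀy: Σx^2·y = -22297, Σx·y = -3071, Σy = -431.
So AᵀA·[a, b, c]ᵀ = Aᵀy: [[7122, 980, 138]; [980, 138, 20]; [138, 20, 4]]·[a, b, c]ᵀ = [-22297, -3071, -431]ᵀ.
Row-reducing yields a = -16605/5618, b = -8701/5618, c = 5519/2809.

a = -2.96, b = -1.55, c = 1.96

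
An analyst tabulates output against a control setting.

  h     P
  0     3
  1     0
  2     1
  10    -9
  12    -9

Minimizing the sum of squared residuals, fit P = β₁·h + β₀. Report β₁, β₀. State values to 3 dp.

The normal equations are: 249·β₁ + 25·β₀ = -196;  25·β₁ + 5·β₀ = -14.
Eliminating β₀: 5·(row 1) − 25·(row 2) gives 620·β₁ = 5·(-196) − 25·(-14) = -630, so β₁ = -63/62.
Then β₀ = ((-14) − 25·(-63/62))/5 = 707/310.

β₁ = -1.016, β₀ = 2.281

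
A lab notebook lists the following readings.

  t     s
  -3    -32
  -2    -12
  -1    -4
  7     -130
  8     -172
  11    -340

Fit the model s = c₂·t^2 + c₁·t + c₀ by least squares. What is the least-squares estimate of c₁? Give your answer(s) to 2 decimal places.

c₁ = 2.40

Compute the Gram sums: Σt^2·t^2 = 21236, Σt^2·t = 2150, Σt^2 = 248, Σt·t = 248, Σt = 20, Σ1 = 6.
And Σt^2·s = -58858, Σt·s = -5902, Σs = -690.
Normal equations: [[21236, 2150, 248]; [2150, 248, 20]; [248, 20, 6]]·[c₂, c₁, c₀]ᵀ = [-58858, -5902, -690]ᵀ.
Inverting the 3×3 Gram matrix, [c₂, c₁, c₀]ᵀ = [-183661/60199, 144529/60199, 186673/60199]ᵀ.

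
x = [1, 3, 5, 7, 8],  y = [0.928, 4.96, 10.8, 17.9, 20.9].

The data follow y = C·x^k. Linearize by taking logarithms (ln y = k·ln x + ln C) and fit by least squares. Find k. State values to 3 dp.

k = 1.509

Taking logs, ln y = k·ln x + ln C, so regress ln y on ln x.
AᵀA = [[11.9079, 6.7334]; [6.7334, 5]], rhs = [17.5236, 9.8308]ᵀ  (here Σln x = 6.7334, Σ(ln x)² = 11.9079, Σln y = 9.8308, Σln x·ln y = 17.5236).
Δ = 11.9079·5 − (6.7334)² = 14.2007; k = (17.5236·5 − 6.7334·9.8308)/14.2007 = 1.50862, ln C = (11.9079·9.8308 − 6.7334·17.5236)/14.2007 = -0.06547.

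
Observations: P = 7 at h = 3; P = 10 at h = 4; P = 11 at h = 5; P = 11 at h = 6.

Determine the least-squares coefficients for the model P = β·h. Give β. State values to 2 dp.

Compute the Gram sums: Σh·h = 86.
Moment sums: Σh·P = 182.
XᵀX·[β]ᵀ = XᵀP becomes [[86]]·[β]ᵀ = [182]ᵀ.
Hence β = 182 / 86 ≈ 2.11628.

β = 2.12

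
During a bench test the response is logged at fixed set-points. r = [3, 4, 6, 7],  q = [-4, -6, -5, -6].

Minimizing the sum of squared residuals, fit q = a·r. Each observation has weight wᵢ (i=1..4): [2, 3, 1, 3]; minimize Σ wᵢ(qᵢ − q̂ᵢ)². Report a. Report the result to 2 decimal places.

a = -1.01

AᵀWA·[a]ᵀ = AᵀWq reads: 249·a = -252.
(Σwᵢ·r·r = 249, Σwᵢ·r·q = -252.)
a = (-252)/249 = -1.01205.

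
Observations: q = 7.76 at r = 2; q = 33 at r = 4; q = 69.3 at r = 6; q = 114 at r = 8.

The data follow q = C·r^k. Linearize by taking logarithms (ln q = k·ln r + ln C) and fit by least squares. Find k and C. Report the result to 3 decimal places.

With ln qᵢ as the transformed response and ln rᵢ as the regressor:
Sums: Σln r = 5.9506, Σ(ln r)² = 9.9367, Σln q = 14.5201, Σln r·ln q = 23.7104.
Normal system: [[9.9367, 5.9506]; [5.9506, 4]]·[k, ln C]ᵀ = [23.7104, 14.5201]ᵀ.
Slope k = (n·Σln r·ln q − Σln r·Σln q)/(n·Σ(ln r)² − (Σln r)²) = (4·23.7104 − 5.9506·14.5201)/4.3368 = 1.94550; ln C = (Σln q − k·Σln r)/n = 0.73579, so C = exp(0.73579) = 2.08713.

k = 1.946, C = 2.087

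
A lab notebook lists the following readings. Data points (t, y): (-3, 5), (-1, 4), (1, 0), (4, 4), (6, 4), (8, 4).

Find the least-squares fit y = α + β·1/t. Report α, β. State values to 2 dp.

α = 3.57, β = -1.91

From the data, Σ1 = 6, Σ1/t = 5/24, Σ1/t·1/t = 1277/576.
For Mᵀy: Σy = 21, Σ1/t·y = -7/2.
Normal equations: [[6, 5/24]; [5/24, 1277/576]]·[α, β]ᵀ = [21, -7/2]ᵀ.
Eliminating β: (1277/576)·(row 1) − (5/24)·(row 2) gives (7637/576)·α = (1277/576)·21 − (5/24)·(-7/2) = 9079/192, so α = 3891/1091.
Then β = ((-7/2) − (5/24)·(3891/1091))/(1277/576) = -2088/1091.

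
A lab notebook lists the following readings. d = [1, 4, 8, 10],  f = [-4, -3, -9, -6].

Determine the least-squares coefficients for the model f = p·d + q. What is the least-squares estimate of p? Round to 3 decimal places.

p = -0.441

MᵀM·[p, q]ᵀ = Mᵀf reads: 181·p + 23·q = -148;  23·p + 4·q = -22.
(Σd·d = 181, Σd = 23, Σ1 = 4, Σd·f = -148, Σf = -22.)
Δ = 181·4 − 23² = 195.
p = ((-148)·4 − 23·(-22))/195 = -86/195; q = (181·(-22) − 23·(-148))/195 = -578/195.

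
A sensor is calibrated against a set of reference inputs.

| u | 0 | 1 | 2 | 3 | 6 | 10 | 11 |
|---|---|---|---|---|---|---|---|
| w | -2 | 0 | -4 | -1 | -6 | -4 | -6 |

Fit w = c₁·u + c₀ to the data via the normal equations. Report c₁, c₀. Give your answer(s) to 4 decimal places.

With design matrix A, AᵀA = [[271, 33]; [33, 7]] and Aᵀw = [-153, -23]ᵀ.
Eliminating c₀: 7·(row 1) − 33·(row 2) gives 808·c₁ = 7·(-153) − 33·(-23) = -312, so c₁ = -39/101.
Then c₀ = ((-23) − 33·(-39/101))/7 = -148/101.

c₁ = -0.3861, c₀ = -1.4653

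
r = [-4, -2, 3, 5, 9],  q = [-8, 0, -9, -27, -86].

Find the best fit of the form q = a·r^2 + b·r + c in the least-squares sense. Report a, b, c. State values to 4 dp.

a = -0.9713, b = -1.0892, c = 2.6220

Sums needed: Σr^2·r^2 = 7539, Σr^2·r = 809, Σr^2 = 135, Σr·r = 135, Σr = 11, Σ1 = 5.
For Mᵀq: Σr^2·q = -7850, Σr·q = -904, Σq = -130.
MᵀM·[a, b, c]ᵀ = Mᵀq becomes [[7539, 809, 135]; [809, 135, 11]; [135, 11, 5]]·[a, b, c]ᵀ = [-7850, -904, -130]ᵀ.
Inverting the 3×3 Gram matrix, [a, b, c]ᵀ = [-205570/211639, -230515/211639, 554909/211639]ᵀ.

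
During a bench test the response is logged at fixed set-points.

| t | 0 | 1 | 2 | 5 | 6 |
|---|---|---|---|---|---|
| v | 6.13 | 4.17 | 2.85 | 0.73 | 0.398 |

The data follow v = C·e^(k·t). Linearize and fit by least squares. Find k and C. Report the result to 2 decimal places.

k = -0.45, C = 6.54

Linearized form: ln v = k·t + ln C. From the 5 transformed points,
AᵀA = [[66.0000, 14.0000]; [14.0000, 5]], rhs = [-3.5788, 3.0524]ᵀ  (here Σt = 14.0000, Σ(t)² = 66.0000, Σln v = 3.0524, Σt·ln v = -3.5788).
Slope k = (n·Σt·ln v − Σt·Σln v)/(n·Σ(t)² − (Σt)²) = (5·-3.5788 − 14.0000·3.0524)/134.0000 = -0.45245; ln C = (Σln v − k·Σt)/n = 1.87734, so C = exp(1.87734) = 6.53606.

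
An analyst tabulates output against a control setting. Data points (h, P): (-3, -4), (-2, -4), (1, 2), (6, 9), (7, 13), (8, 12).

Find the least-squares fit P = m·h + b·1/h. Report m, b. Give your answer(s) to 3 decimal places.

The normal system MᵀM·[m, b]ᵀ = MᵀP is [[163, 6]; [6, 40217/28224]]·[m, b]ᵀ = [263, 214/21]ᵀ.
det = 163·(40217/28224) − 6² = 5539307/28224.
m = (263·(40217/28224) − 6·(214/21))/(5539307/28224) = 8851375/5539307; b = (163·(214/21) − 6·263)/(5539307/28224) = 2343936/5539307.

m = 1.598, b = 0.423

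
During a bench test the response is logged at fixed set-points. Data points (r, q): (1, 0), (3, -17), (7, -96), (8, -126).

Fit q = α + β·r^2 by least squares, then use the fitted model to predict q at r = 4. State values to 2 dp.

Compute the Gram sums: Σ1 = 4, Σr^2 = 123, Σr^2·r^2 = 6579.
Moment sums: Σq = -239, Σr^2·q = -12921.
Δ = 4·6579 − 123² = 11187.
α = ((-239)·6579 − 123·(-12921))/11187 = 1878/1243; β = (4·(-12921) − 123·(-239))/11187 = -7429/3729.
At r = 4: q̂ = (1878/1243)·(1) + (-7429/3729)·(16) = -113230/3729.

q̂ = -30.36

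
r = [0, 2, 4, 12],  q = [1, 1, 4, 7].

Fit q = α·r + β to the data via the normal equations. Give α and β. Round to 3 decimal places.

Sums needed: Σr·r = 164, Σr = 18, Σ1 = 4.
And Σr·q = 102, Σq = 13.
det = 164·4 − 18² = 332.
α = (102·4 − 18·13)/332 = 87/166; β = (164·13 − 18·102)/332 = 74/83.

α = 0.524, β = 0.892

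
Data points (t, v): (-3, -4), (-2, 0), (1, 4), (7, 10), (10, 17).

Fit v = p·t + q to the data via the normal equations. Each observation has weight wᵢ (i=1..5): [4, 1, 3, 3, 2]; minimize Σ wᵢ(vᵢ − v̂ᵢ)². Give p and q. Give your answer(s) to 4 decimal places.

p = 1.4700, q = 1.2230

Normal-equation sums: Σwᵢ·t·t = 390, Σwᵢ·t = 30, Σwᵢ·1 = 13.
For MᵀWv: Σwᵢ·t·v = 610, Σwᵢ·v = 60.
Eliminating q: 13·(row 1) − 30·(row 2) gives 4170·p = 13·610 − 30·60 = 6130, so p = 613/417.
Then q = (60 − 30·(613/417))/13 = 170/139.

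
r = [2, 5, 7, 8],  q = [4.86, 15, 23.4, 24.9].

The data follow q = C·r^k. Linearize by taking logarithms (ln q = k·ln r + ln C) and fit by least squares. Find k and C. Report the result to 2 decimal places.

Taking logs, ln q = k·ln r + ln C, so regress ln q on ln r.
Over the data: Σln r = 6.3279, Σ(ln r)² = 11.1814, Σln q = 10.6567, Σln r·ln q = 18.2744.
Normal system: [[11.1814, 6.3279]; [6.3279, 4]]·[k, ln C]ᵀ = [18.2744, 10.6567]ᵀ.
Solving (det = 4.6828): k = 1.20927, ln C = 0.75113, so C = exp(0.75113) = 2.11938.

k = 1.21, C = 2.12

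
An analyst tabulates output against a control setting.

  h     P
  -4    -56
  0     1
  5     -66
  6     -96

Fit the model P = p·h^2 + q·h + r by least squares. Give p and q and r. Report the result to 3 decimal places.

p = -3.037, q = 2.003, r = 0.700

The normal equations are: 2177·p + 277·q + 77·r = -6002;  277·p + 77·q + 7·r = -682;  77·p + 7·q + 4·r = -217.
Solving the 3×3 system (Gaussian elimination) gives p = -911/300, q = 601/300, r = 7/10.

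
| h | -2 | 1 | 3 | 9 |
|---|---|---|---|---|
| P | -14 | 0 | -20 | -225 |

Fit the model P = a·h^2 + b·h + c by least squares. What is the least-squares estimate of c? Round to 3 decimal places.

From the data, Σh^2·h^2 = 6659, Σh^2·h = 749, Σh^2 = 95, Σh·h = 95, Σh = 11, Σ1 = 4.
And Σh^2·P = -18461, Σh·P = -2057, ΣP = -259.
AᵀA·[a, b, c]ᵀ = AᵀP becomes [[6659, 749, 95]; [749, 95, 11]; [95, 11, 4]]·[a, b, c]ᵀ = [-18461, -2057, -259]ᵀ.
Solving the 3×3 system (Gaussian elimination) gives a = -94103/31452, b = 55655/31452, c = 7563/5242.

c = 1.443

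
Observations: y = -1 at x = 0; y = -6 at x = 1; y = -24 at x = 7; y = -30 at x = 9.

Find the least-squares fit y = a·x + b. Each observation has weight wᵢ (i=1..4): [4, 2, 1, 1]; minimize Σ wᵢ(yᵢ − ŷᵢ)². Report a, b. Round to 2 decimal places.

The normal equations are: 132·a + 18·b = -450;  18·a + 8·b = -70.
Eliminating b: 8·(row 1) − 18·(row 2) gives 732·a = 8·(-450) − 18·(-70) = -2340, so a = -195/61.
Then b = ((-70) − 18·(-195/61))/8 = -95/61.

a = -3.20, b = -1.56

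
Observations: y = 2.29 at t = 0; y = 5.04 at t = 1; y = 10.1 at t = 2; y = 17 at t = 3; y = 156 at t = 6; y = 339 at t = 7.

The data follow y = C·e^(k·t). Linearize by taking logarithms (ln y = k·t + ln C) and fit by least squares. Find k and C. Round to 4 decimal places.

k = 0.7041, C = 2.3356

With ln yᵢ as the transformed response and tᵢ as the regressor:
XᵀX = [[99.0000, 19.0000]; [19.0000, 6]], rhs = [85.8233, 18.4676]ᵀ  (here Σt = 19.0000, Σ(t)² = 99.0000, Σln y = 18.4676, Σt·ln y = 85.8233).
Δ = 99.0000·6 − (19.0000)² = 233.0000; k = (85.8233·6 − 19.0000·18.4676)/233.0000 = 0.70410, ln C = (99.0000·18.4676 − 19.0000·85.8233)/233.0000 = 0.84827, so C = exp(0.84827) = 2.33560.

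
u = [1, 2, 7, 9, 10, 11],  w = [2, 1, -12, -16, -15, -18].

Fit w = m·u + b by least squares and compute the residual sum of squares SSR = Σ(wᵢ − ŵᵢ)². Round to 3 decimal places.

SSR = 8.836

The normal equations are: 356·m + 40·b = -572;  40·m + 6·b = -58.
Eliminating b: 6·(row 1) − 40·(row 2) gives 536·m = 6·(-572) − 40·(-58) = -1112, so m = -139/67.
Then b = ((-58) − 40·(-139/67))/6 = 279/67.
Residuals: -6/67, 66/67, -110/67, -100/67, 106/67, 44/67; SSR = 592/67.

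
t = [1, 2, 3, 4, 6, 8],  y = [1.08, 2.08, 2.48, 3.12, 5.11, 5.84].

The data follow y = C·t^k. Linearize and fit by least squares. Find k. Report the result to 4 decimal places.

Taking logs, ln y = k·ln t + ln C, so regress ln y on ln t.
AᵀA = [[11.1437, 7.0493]; [7.0493, 6]], rhs = [9.6752, 6.2514]ᵀ  (here Σln t = 7.0493, Σ(ln t)² = 11.1437, Σln y = 6.2514, Σln t·ln y = 9.6752).
Solving (det = 17.1702): k = 0.81443, ln C = 0.08504.

k = 0.8144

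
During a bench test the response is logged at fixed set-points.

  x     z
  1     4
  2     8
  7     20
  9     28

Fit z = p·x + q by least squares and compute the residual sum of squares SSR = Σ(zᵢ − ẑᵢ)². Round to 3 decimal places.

SSR = 3.575

MᵀM·[p, q]ᵀ = Mᵀz reads: 135·p + 19·q = 412;  19·p + 4·q = 60.
Δ = 135·4 − 19² = 179.
p = (412·4 − 19·60)/179 = 508/179; q = (135·60 − 19·412)/179 = 272/179.
Residuals: -64/179, 144/179, -248/179, 168/179; SSR = 640/179.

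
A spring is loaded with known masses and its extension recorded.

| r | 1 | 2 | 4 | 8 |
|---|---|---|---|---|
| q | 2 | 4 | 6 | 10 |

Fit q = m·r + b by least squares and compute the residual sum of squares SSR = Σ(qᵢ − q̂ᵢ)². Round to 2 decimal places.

Compute the Gram sums: Σr·r = 85, Σr = 15, Σ1 = 4.
And Σr·q = 114, Σq = 22.
AᵀA·[m, b]ᵀ = Aᵀq becomes [[85, 15]; [15, 4]]·[m, b]ᵀ = [114, 22]ᵀ.
Eliminating b: 4·(row 1) − 15·(row 2) gives 115·m = 4·114 − 15·22 = 126, so m = 126/115.
Then b = (22 − 15·(126/115))/4 = 32/23.
Residuals: -56/115, 48/115, 26/115, -18/115; SSR = 56/115.

SSR = 0.49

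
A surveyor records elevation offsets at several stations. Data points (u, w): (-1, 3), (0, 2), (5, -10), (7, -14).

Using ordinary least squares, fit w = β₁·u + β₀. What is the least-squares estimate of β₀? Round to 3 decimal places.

With design matrix A, AᵀA = [[75, 11]; [11, 4]] and Aᵀw = [-151, -19]ᵀ.
Δ = 75·4 − 11² = 179.
β₁ = ((-151)·4 − 11·(-19))/179 = -395/179; β₀ = (75·(-19) − 11·(-151))/179 = 236/179.

β₀ = 1.318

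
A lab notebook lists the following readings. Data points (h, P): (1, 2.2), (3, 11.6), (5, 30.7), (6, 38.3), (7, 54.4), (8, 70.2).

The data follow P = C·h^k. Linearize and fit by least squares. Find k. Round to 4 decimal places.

Taking logs, ln P = k·ln h + ln C, so regress ln P on ln h.
Σln h = 8.5252, Σ(ln h)² = 15.1183, Σln P = 18.5569, Σln h·ln P = 31.3526.
Equations: 15.1183·k + 8.5252·ln C = 31.3526;  8.5252·k + 6·ln C = 18.5569.
Δ = 15.1183·6 − (8.5252)² = 18.0313; k = (31.3526·6 − 8.5252·18.5569)/18.0313 = 1.65907, ln C = (15.1183·18.5569 − 8.5252·31.3526)/18.0313 = 0.73551.

k = 1.6591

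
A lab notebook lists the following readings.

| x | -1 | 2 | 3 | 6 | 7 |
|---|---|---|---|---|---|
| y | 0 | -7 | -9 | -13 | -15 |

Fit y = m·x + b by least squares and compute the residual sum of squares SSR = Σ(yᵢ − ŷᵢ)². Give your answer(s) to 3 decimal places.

SSR = 2.447

Normal-equation sums: Σx·x = 99, Σx = 17, Σ1 = 5.
And Σx·y = -224, Σy = -44.
Determinant 99·5 − 17² = 206.
m = ((-224)·5 − 17·(-44))/206 = -186/103; b = (99·(-44) − 17·(-224))/206 = -274/103.
Residuals: 88/103, -75/103, -95/103, 51/103, 31/103; SSR = 252/103.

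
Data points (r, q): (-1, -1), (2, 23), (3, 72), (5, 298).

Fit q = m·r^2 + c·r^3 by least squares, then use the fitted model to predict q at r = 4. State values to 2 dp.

Entries of MᵀM: Σr^2·r^2 = 723, Σr^2·r^3 = 3399, Σr^3·r^3 = 16419.
Right-hand side: Σr^2·q = 8189, Σr^3·q = 39379.
Normal equations: [[723, 3399]; [3399, 16419]]·[m, c]ᵀ = [8189, 39379]ᵀ.
Δ = 723·16419 − 3399² = 317736.
m = (8189·16419 − 3399·39379)/317736 = 33665/17652; c = (723·39379 − 3399·8189)/317736 = 11789/5884.
At r = 4: q̂ = (33665/17652)·(16) + (11789/5884)·(64) = 700532/4413.

q̂ = 158.74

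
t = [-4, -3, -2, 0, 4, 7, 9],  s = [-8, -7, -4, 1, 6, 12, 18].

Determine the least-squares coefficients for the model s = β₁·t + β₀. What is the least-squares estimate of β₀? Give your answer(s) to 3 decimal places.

β₀ = -0.445

With design matrix A, AᵀA = [[175, 11]; [11, 7]] and Aᵀs = [331, 18]ᵀ.
det = 175·7 − 11² = 1104.
β₁ = (331·7 − 11·18)/1104 = 2119/1104; β₀ = (175·18 − 11·331)/1104 = -491/1104.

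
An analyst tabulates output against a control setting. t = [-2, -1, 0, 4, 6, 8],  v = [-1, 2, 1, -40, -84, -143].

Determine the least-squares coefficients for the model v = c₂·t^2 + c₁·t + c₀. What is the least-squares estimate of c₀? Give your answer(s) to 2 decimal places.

Setting ∂/∂c₂ … = 0 gives: 5665·c₂ + 783·c₁ + 121·c₀ = -12818;  783·c₂ + 121·c₁ + 15·c₀ = -1808;  121·c₂ + 15·c₁ + 6·c₀ = -265.
Solving the 3×3 system (Gaussian elimination) gives c₂ = -220957/115180, c₁ = -308609/115180, c₀ = 35093/28795.

c₀ = 1.22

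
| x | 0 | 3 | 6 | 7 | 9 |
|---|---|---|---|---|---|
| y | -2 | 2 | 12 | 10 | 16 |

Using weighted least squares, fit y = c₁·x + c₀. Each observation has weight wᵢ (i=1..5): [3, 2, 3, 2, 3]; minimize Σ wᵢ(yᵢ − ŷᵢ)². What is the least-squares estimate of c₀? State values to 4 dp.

c₀ = -2.3651

Forming MᵀWM = [[467, 65]; [65, 13]] and MᵀWy = [800, 102]ᵀ gives MᵀWM·[c₁, c₀]ᵀ = MᵀWy.
det = 467·13 − 65² = 1846.
c₁ = (800·13 − 65·102)/1846 = 145/71; c₀ = (467·102 − 65·800)/1846 = -2183/923.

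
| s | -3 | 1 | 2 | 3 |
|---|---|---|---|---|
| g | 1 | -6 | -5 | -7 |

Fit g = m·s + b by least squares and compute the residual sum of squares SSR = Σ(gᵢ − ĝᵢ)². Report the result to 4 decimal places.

Forming XᵀX = [[23, 3]; [3, 4]] and Xᵀg = [-40, -17]ᵀ gives XᵀX·[m, b]ᵀ = Xᵀg.
Eliminating b: 4·(row 1) − 3·(row 2) gives 83·m = 4·(-40) − 3·(-17) = -109, so m = -109/83.
Then b = ((-17) − 3·(-109/83))/4 = -271/83.
Residuals: 27/83, -118/83, 74/83, 17/83; SSR = 246/83.

SSR = 2.9639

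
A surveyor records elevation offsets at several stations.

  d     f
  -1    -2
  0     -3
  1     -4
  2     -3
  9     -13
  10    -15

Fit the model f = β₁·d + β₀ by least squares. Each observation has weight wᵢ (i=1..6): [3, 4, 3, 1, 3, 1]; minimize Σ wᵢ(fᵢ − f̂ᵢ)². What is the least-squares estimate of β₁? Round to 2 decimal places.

β₁ = -1.14

Compute the Gram sums: Σwᵢ·d·d = 353, Σwᵢ·d = 39, Σwᵢ·1 = 15.
And Σwᵢ·d·f = -513, Σwᵢ·f = -87.
AᵀWA·[β₁, β₀]ᵀ = AᵀWf becomes [[353, 39]; [39, 15]]·[β₁, β₀]ᵀ = [-513, -87]ᵀ.
Δ = 353·15 − 39² = 3774.
β₁ = ((-513)·15 − 39·(-87))/3774 = -717/629; β₀ = (353·(-87) − 39·(-513))/3774 = -1784/629.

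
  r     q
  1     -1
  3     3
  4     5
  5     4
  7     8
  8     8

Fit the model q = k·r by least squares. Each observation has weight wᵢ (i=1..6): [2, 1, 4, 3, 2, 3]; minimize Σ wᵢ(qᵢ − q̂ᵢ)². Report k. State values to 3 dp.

k = 1.025

Normal-equation sums: Σwᵢ·r·r = 440.
Right-hand side: Σwᵢ·r·q = 451.
So AᵀWA·[k]ᵀ = AᵀWq: [[440]]·[k]ᵀ = [451]ᵀ.
Hence k = 451 / 440 ≈ 1.025.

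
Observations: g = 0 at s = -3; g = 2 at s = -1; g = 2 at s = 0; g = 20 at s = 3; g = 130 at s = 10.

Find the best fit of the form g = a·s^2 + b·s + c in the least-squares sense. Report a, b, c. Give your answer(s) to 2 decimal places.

a = 0.94, b = 3.30, c = 2.37

Compute the Gram sums: Σs^2·s^2 = 10163, Σs^2·s = 999, Σs^2 = 119, Σs·s = 119, Σs = 9, Σ1 = 5.
Right-hand side: Σs^2·g = 13182, Σs·g = 1358, Σg = 154.
Normal equations: [[10163, 999, 119]; [999, 119, 9]; [119, 9, 5]]·[a, b, c]ᵀ = [13182, 1358, 154]ᵀ.
Inverting the 3×3 Gram matrix, [a, b, c]ᵀ = [162644/172119, 189310/57373, 408064/172119]ᵀ.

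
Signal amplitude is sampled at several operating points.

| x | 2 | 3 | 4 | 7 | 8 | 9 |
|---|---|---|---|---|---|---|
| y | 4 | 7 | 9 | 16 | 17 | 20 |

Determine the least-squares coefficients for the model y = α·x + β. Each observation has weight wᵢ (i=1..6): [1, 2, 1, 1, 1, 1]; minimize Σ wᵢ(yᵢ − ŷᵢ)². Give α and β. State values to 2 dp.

α = 2.19, β = 0.17

The normal system MᵀWM·[α, β]ᵀ = MᵀWy is [[232, 36]; [36, 7]]·[α, β]ᵀ = [514, 80]ᵀ.
Δ = 232·7 − 36² = 328.
α = (514·7 − 36·80)/328 = 359/164; β = (232·80 − 36·514)/328 = 7/41.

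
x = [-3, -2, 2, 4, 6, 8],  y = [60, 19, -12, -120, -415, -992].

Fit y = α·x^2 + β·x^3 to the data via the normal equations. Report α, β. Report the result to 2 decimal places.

α = 0.57, β = -2.01

From the data, Σx^2·x^2 = 5761, Σx^2·x^3 = 41325, Σx^3·x^3 = 313753.
And Σx^2·y = -79780, Σx^3·y = -607092.
Normal equations: [[5761, 41325]; [41325, 313753]]·[α, β]ᵀ = [-79780, -607092]ᵀ.
det = 5761·313753 − 41325² = 99775408.
α = ((-79780)·313753 − 41325·(-607092))/99775408 = 3553910/6235963; β = (5761·(-607092) − 41325·(-79780))/99775408 = -12534282/6235963.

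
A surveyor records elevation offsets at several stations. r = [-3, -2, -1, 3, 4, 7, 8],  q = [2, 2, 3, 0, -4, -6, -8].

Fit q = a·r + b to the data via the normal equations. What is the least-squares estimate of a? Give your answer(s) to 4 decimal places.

a = -0.9517

Sums needed: Σr·r = 152, Σr = 16, Σ1 = 7.
Right-hand side: Σr·q = -135, Σq = -11.
Normal equations: [[152, 16]; [16, 7]]·[a, b]ᵀ = [-135, -11]ᵀ.
Eliminating b: 7·(row 1) − 16·(row 2) gives 808·a = 7·(-135) − 16·(-11) = -769, so a = -769/808.
Then b = ((-11) − 16·(-769/808))/7 = 61/101.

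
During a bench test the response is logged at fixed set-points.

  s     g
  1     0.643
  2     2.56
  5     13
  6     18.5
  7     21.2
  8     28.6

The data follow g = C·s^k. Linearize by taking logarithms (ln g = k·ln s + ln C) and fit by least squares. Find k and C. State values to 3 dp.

Let Y = ln g. Fitting Y = k·ln s + ln C by least squares:
Sums: Σln s = 8.1197, Σ(ln s)² = 14.3918, Σln g = 12.3885, Σln s·ln g = 22.9237.
Normal system: [[14.3918, 8.1197]; [8.1197, 6]]·[k, ln C]ᵀ = [22.9237, 12.3885]ᵀ.
Δ = 14.3918·6 − (8.1197)² = 20.4213; k = (22.9237·6 − 8.1197·12.3885)/20.4213 = 1.80943, ln C = (14.3918·12.3885 − 8.1197·22.9237)/20.4213 = -0.38392, so C = exp(-0.38392) = 0.68119.

k = 1.809, C = 0.681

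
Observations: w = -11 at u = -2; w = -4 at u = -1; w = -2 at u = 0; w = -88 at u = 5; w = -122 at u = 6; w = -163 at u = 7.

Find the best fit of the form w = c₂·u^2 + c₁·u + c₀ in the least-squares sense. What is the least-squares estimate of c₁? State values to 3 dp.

From the data, Σu^2·u^2 = 4339, Σu^2·u = 675, Σu^2 = 115, Σu·u = 115, Σu = 15, Σ1 = 6.
Moment sums: Σu^2·w = -14627, Σu·w = -2287, Σw = -390.
Inverting the 3×3 Gram matrix, [c₂, c₁, c₀]ᵀ = [-3, -299/155, -83/31]ᵀ.

c₁ = -1.929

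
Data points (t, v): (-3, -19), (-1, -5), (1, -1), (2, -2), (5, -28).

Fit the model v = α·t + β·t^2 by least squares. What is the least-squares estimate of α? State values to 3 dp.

α = 1.902

Sums needed: Σt·t = 40, Σt·t^2 = 106, Σt^2·t^2 = 724.
Moment sums: Σt·v = -83, Σt^2·v = -885.
So MᵀM·[α, β]ᵀ = Mᵀv: [[40, 106]; [106, 724]]·[α, β]ᵀ = [-83, -885]ᵀ.
det = 40·724 − 106² = 17724.
α = ((-83)·724 − 106·(-885))/17724 = 16859/8862; β = (40·(-885) − 106·(-83))/17724 = -13301/8862.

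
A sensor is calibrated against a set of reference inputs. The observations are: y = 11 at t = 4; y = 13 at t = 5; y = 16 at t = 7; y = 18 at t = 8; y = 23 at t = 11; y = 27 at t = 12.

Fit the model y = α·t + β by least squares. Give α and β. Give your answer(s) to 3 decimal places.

α = 1.889, β = 3.207

From the data, Σt·t = 419, Σt = 47, Σ1 = 6.
Moment sums: Σt·y = 942, Σy = 108.
Δ = 419·6 − 47² = 305.
α = (942·6 − 47·108)/305 = 576/305; β = (419·108 − 47·942)/305 = 978/305.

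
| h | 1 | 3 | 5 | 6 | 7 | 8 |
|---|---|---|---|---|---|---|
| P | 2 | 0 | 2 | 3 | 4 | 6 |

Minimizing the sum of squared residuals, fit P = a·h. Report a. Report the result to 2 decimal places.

Sums needed: Σh·h = 184.
And Σh·P = 106.
Normal equations: [[184]]·[a]ᵀ = [106]ᵀ.
Hence a = 106 / 184 ≈ 0.576087.

a = 0.58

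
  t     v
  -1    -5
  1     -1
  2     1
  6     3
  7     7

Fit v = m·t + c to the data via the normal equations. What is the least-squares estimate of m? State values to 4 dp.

m = 1.2609

Setting ∂/∂m … = 0 gives: 91·m + 15·c = 73;  15·m + 5·c = 5.
(Σt·t = 91, Σt = 15, Σ1 = 5, Σt·v = 73, Σv = 5.)
det = 91·5 − 15² = 230.
m = (73·5 − 15·5)/230 = 29/23; c = (91·5 − 15·73)/230 = -64/23.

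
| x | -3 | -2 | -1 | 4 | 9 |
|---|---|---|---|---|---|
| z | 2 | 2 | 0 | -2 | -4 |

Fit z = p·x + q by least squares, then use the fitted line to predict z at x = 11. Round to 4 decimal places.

Forming MᵀM = [[111, 7]; [7, 5]] and Mᵀz = [-54, -2]ᵀ gives MᵀM·[p, q]ᵀ = Mᵀz.
Δ = 111·5 − 7² = 506.
p = ((-54)·5 − 7·(-2))/506 = -128/253; q = (111·(-2) − 7·(-54))/506 = 78/253.
At x = 11: ẑ = (-128/253)·(11) + (78/253)·(1) = -1330/253.

ẑ = -5.2569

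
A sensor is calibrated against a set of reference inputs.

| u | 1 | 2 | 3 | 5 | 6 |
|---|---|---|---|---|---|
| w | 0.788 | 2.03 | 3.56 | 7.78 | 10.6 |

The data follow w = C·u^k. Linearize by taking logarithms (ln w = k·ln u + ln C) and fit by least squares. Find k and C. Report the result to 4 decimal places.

k = 1.4457, C = 0.7626

Taking logs, ln w = k·ln u + ln C, so regress ln w on ln u.
Σln u = 5.1930, Σ(ln u)² = 7.4881, Σln w = 6.1519, Σln u·ln w = 9.4177.
Equations: 7.4881·k + 5.1930·ln C = 9.4177;  5.1930·k + 5·ln C = 6.1519.
Slope k = (n·Σln u·ln w − Σln u·Σln w)/(n·Σ(ln u)² − (Σln u)²) = (5·9.4177 − 5.1930·6.1519)/10.4737 = 1.44568; ln C = (Σln w − k·Σln u)/n = -0.27108, so C = exp(-0.27108) = 0.76255.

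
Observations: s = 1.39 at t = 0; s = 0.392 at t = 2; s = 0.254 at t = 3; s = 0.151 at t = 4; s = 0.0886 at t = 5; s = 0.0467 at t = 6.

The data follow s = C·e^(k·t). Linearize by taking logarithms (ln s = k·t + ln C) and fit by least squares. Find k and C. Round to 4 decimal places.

k = -0.5513, C = 1.3208

Linearized form: ln s = k·t + ln C. From the 6 transformed points,
Σt = 20.0000, Σ(t)² = 90.0000, Σln s = -9.3557, Σt·ln s = -44.0483.
Equations: 90.0000·k + 20.0000·ln C = -44.0483;  20.0000·k + 6·ln C = -9.3557.
Solving (det = 140.0000): k = -0.55125, ln C = 0.27823, so C = exp(0.27823) = 1.32079.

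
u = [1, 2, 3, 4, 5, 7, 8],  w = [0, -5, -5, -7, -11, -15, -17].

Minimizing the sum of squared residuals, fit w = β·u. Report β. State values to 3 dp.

β = -2.077

From the data, Σu·u = 168.
For Mᵀw: Σu·w = -349.
MᵀM·[β]ᵀ = Mᵀw becomes [[168]]·[β]ᵀ = [-349]ᵀ.
β = (-349)/168 = -2.07738.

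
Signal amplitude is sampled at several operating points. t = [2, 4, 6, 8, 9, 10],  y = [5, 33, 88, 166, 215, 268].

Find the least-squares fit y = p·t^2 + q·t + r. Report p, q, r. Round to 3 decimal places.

p = 3.057, q = -3.676, r = -0.296

Normal-equation sums: Σt^2·t^2 = 22225, Σt^2·t = 2529, Σt^2 = 301, Σt·t = 301, Σt = 39, Σ1 = 6.
Right-hand side: Σt^2·y = 58555, Σt·y = 6613, Σy = 775.
Normal equations: [[22225, 2529, 301]; [2529, 301, 39]; [301, 39, 6]]·[p, q, r]ᵀ = [58555, 6613, 775]ᵀ.
Solving the 3×3 system (Gaussian elimination) gives p = 19577/6404, q = -117719/32020, r = -4737/16010.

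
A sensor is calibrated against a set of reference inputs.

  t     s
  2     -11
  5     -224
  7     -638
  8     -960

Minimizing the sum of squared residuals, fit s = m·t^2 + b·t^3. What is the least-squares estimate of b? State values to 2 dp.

Forming XᵀX = [[7138, 52732]; [52732, 395482]] and Xᵀs = [-98346, -738442]ᵀ gives XᵀX·[m, b]ᵀ = Xᵀs.
Determinant 7138·395482 − 52732² = 42286692.
m = ((-98346)·395482 − 52732·(-738442))/42286692 = 11362693/10571673; b = (7138·(-738442) − 52732·(-98346))/42286692 = -21254431/10571673.

b = -2.01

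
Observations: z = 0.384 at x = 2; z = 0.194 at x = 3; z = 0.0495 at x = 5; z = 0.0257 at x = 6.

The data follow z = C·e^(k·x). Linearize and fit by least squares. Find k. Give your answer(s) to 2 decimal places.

k = -0.68

With ln zᵢ as the transformed response and xᵢ as the regressor:
Σx = 16.0000, Σ(x)² = 74.0000, Σln z = -9.2641, Σx·ln z = -43.8304.
Equations: 74.0000·k + 16.0000·ln C = -43.8304;  16.0000·k + 4·ln C = -9.2641.
Solving (det = 40.0000): k = -0.67742, ln C = 0.39366.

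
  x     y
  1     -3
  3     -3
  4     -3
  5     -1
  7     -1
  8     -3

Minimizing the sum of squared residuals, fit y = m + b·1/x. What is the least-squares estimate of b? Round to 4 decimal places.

b = -1.2431

From the data, Σ1 = 6, Σ1/x = 1723/840, Σ1/x·1/x = 881749/705600.
For Mᵀy: Σy = -14, Σ1/x·y = -1531/280.
Normal equations: [[6, 1723/840]; [1723/840, 881749/705600]]·[m, b]ᵀ = [-14, -1531/280]ᵀ.
Determinant 6·(881749/705600) − (1723/840)² = 464353/141120.
m = ((-14)·(881749/705600) − (1723/840)·(-1531/280))/(464353/141120) = -4430747/2321765; b = (6·(-1531/280) − (1723/840)·(-14))/(464353/141120) = -577248/464353.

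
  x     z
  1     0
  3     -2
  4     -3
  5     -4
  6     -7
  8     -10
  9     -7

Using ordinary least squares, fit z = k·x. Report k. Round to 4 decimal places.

The normal equations are: 232·k = -223.
Hence k = -223 / 232 ≈ -0.961207.

k = -0.9612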